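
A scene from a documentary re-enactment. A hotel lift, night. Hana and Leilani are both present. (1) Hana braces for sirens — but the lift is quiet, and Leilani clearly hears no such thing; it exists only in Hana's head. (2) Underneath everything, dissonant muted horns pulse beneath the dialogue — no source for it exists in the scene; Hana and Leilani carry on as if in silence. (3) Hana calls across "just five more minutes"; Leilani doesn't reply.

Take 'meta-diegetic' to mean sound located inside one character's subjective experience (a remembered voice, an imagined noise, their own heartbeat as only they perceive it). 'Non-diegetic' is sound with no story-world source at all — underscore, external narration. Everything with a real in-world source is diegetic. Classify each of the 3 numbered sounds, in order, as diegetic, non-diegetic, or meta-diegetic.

meta-diegetic, non-diegetic, diegetic

(1) subjective to Hana: the lift is silent and Leilani hears nothing → meta-diegetic.
Sound (2): it has no source in the story world and no character can hear it — it's underscore, so non-diegetic.
Sound (3): Hana is a character speaking aloud in the scene, so diegetic.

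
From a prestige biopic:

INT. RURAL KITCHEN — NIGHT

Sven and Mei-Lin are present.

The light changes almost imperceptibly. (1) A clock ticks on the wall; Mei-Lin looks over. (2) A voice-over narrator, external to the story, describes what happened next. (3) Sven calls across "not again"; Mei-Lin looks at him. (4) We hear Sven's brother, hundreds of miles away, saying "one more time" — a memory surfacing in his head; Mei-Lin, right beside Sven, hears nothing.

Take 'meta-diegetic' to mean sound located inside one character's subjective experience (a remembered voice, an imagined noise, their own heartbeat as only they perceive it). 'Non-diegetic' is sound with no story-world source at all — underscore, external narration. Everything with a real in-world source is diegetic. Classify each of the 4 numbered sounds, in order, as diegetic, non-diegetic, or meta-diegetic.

(1) is diegetic: the sound comes from a clock physically present in the location.
(2) is non-diegetic: commentary laid over the scene from outside the fiction.
(3) spoken by a character present in the story world → diegetic.
(4) a remembered line, private to Sven — not present in the room, not audible to Mei-Lin → meta-diegetic.

diegetic, non-diegetic, diegetic, meta-diegetic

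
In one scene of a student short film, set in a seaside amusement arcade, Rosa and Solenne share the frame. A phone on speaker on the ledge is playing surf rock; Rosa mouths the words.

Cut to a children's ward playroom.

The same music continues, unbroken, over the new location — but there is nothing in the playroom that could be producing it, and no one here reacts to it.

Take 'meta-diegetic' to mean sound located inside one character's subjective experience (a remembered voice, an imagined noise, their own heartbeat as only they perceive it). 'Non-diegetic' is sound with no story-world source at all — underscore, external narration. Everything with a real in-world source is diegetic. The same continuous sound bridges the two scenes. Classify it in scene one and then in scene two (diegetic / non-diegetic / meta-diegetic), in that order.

diegetic, non-diegetic

Scene one: a phone on speaker is an on-screen source and Rosa reacts to it → diegetic.
Scene two: there is no source in the playroom and no one hears it — it's now underscore → non-diegetic.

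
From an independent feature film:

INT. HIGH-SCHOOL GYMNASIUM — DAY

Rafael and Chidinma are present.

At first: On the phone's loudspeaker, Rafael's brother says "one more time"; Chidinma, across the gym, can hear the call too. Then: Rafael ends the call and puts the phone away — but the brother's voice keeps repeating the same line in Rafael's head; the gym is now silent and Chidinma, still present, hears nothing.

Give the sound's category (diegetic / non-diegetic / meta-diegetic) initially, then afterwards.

Initially: the loudspeaker is an in-world source; both Rafael and Chidinma hear the call → diegetic.
Afterwards: with the phone off, the voice continues only as Rafael's private mental replay — Chidinma can't hear it → meta-diegetic.

diegetic, meta-diegetic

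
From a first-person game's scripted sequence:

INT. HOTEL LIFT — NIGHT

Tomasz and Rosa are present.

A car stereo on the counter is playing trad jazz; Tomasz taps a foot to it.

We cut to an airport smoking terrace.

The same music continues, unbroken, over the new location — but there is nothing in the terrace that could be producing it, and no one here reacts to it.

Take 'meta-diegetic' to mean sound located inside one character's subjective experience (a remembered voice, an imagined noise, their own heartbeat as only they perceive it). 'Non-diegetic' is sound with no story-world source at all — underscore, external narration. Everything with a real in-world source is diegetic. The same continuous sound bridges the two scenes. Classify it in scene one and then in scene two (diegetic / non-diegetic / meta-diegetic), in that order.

diegetic, non-diegetic

Scene one: a car stereo is an on-screen source and Tomasz reacts to it → diegetic.
Scene two: there is no source in the terrace and no one hears it — it's now underscore → non-diegetic.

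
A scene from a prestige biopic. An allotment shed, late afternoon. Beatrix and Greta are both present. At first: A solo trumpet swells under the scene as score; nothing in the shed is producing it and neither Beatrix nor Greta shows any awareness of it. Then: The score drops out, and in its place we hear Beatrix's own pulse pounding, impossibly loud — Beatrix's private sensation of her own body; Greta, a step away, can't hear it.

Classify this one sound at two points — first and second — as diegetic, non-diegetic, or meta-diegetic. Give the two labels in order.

non-diegetic, meta-diegetic

First: underscore with no in-world source, inaudible to the characters → non-diegetic.
Second: the body sound is Beatrix's subjective perception alone — Greta can't hear it → meta-diegetic.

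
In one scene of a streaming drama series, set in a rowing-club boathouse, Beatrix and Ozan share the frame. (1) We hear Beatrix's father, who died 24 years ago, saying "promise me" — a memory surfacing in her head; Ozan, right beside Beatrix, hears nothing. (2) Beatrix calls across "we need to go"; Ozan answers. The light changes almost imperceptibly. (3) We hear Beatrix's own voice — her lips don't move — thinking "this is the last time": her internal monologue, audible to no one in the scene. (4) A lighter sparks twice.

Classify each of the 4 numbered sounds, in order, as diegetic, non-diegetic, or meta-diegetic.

Sound (1): the voice is a memory playing only inside Beatrix's mind; Ozan can't hear it, so meta-diegetic.
(2) spoken by a character present in the story world → diegetic.
(3) is meta-diegetic: Beatrix's thought-voice: a private mental sound no other character can hear.
Sound (4): the sound comes from a lighter physically present in the location, so diegetic.

meta-diegetic, diegetic, meta-diegetic, diegetic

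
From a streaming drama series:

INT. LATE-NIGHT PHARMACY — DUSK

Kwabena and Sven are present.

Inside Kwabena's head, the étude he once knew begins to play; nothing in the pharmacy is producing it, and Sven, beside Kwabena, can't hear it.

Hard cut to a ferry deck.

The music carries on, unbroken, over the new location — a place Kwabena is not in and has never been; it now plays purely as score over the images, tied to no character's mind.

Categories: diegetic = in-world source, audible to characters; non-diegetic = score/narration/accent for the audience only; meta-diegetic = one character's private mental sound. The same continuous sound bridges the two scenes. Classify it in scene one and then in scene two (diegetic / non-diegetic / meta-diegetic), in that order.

Scene one: the music exists only inside Kwabena's mind; Sven can't hear it → meta-diegetic.
Scene two: it's detached from Kwabena entirely and plays over unrelated images with no in-world source — conventional underscore → non-diegetic.

meta-diegetic, non-diegetic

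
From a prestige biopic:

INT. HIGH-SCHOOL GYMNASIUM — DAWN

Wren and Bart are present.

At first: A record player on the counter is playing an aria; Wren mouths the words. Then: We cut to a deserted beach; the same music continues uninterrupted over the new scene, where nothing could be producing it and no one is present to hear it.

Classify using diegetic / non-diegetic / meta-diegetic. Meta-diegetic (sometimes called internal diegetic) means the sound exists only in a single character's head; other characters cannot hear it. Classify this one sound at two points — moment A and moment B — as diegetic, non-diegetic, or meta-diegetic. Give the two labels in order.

Moment A: a record player is a real in-scene source and Wren reacts to it → diegetic.
Moment B: there is no longer any in-world source and no one can hear it — it has become underscore → non-diegetic.

diegetic, non-diegetic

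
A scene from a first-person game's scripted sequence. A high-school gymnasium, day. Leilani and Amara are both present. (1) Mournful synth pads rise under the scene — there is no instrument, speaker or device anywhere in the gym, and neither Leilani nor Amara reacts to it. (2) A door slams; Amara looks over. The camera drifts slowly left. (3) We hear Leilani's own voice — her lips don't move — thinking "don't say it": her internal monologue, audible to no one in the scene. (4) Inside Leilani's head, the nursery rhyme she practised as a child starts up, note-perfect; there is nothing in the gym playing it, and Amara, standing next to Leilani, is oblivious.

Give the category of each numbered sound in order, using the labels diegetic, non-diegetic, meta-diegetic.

non-diegetic, diegetic, meta-diegetic, meta-diegetic

(1) nothing in the gym produces it and the characters don't hear it — pure soundtrack → non-diegetic.
Sound (2): an in-world source (a door); characters could hear it, so diegetic.
(3) is meta-diegetic: internal monologue — inside Leilani's mind, not spoken into the scene.
(4) is meta-diegetic: the music is a memory playing inside Leilani's mind alone; no real-world source, Amara can't hear it.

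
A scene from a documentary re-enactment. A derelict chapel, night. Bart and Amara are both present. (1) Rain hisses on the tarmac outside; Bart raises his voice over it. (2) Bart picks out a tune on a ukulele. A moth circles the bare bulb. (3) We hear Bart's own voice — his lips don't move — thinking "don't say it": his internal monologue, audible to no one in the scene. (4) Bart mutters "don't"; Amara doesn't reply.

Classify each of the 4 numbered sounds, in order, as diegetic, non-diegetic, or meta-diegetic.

Sound (1): ambient/room sound belonging to the story's physical space, so diegetic.
(2) Bart is producing the music live, in the story world → diegetic.
Sound (3): it's Bart's unspoken thought, heard only by the audience via his subjectivity, so meta-diegetic.
(4) is diegetic: spoken by a character present in the story world.

diegetic, diegetic, meta-diegetic, diegetic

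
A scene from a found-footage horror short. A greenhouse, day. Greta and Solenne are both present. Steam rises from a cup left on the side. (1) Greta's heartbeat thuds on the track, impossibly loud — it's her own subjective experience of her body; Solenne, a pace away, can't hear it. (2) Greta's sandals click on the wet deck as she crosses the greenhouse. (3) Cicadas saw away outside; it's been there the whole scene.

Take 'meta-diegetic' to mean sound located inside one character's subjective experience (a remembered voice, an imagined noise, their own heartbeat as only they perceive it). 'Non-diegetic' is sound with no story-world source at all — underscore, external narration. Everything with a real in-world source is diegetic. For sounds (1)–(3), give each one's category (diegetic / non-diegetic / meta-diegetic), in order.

meta-diegetic, diegetic, diegetic

Sound (1): it's Greta's internal bodily sensation rendered as sound; only Greta 'hears' it, so meta-diegetic.
(2) is diegetic: Greta's footsteps are produced in the story world.
(3) it's the actual ambient sound of the location → diegetic.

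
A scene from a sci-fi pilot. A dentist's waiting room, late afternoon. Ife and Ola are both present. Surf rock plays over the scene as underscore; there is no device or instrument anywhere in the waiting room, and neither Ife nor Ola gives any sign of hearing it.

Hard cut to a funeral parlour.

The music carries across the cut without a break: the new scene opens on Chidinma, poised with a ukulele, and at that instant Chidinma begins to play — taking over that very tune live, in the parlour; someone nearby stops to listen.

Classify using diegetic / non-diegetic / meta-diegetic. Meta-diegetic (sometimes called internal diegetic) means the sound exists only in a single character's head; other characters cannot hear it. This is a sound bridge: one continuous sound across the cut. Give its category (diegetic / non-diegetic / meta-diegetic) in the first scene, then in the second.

Scene one: there's no in-world source anywhere and no character hears it — underscore for the audience only → non-diegetic.
Scene two: from the moment Chidinma starts playing, the tune is being performed on a ukulele inside the story world and another character hears it → diegetic.

non-diegetic, diegetic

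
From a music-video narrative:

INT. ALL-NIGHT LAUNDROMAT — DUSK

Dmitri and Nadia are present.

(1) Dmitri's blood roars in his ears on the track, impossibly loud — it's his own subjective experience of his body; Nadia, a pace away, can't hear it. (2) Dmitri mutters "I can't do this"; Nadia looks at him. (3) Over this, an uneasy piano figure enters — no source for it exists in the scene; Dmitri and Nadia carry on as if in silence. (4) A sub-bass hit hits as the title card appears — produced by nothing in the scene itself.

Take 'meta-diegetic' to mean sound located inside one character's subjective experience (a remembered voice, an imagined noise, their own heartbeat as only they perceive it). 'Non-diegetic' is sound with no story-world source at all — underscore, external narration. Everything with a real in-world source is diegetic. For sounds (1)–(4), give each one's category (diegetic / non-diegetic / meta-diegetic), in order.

(1) is meta-diegetic: it's Dmitri's internal bodily sensation rendered as sound; only Dmitri 'hears' it.
Sound (2): Dmitri is a character speaking aloud in the scene, so diegetic.
(3) is non-diegetic: nothing in the laundromat produces it and the characters don't hear it — pure soundtrack.
Sound (4): nothing in the scene produces it; it's an accent added for the audience, so non-diegetic.

meta-diegetic, diegetic, non-diegetic, non-diegetic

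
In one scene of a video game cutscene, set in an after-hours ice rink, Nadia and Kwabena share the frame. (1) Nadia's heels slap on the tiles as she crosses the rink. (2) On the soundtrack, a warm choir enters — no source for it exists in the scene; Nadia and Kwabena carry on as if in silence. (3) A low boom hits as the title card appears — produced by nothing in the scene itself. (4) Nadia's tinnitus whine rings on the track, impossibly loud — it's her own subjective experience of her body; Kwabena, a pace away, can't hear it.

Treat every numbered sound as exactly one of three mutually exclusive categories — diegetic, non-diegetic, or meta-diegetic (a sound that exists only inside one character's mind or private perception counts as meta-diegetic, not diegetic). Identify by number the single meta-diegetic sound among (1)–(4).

(1) is diegetic: Nadia's footsteps are produced in the story world.
(2) is non-diegetic: it has no source in the story world and no character can hear it — it's underscore.
Sound (3): an editorial stinger — it belongs to the cut, not the story world, so non-diegetic.
(4) it's Nadia's internal bodily sensation rendered as sound; only Nadia 'hears' it → meta-diegetic.
Only (4) is meta-diegetic.

4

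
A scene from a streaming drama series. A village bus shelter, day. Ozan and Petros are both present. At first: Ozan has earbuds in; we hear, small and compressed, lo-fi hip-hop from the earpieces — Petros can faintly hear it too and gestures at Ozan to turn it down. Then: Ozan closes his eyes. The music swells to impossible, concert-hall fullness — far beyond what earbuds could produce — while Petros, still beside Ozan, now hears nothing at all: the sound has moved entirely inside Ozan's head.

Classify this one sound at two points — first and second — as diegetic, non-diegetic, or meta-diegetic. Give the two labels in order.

diegetic, meta-diegetic

First: the earbuds are a physical source both characters can hear → diegetic.
Second: the music now exists only as Ozan's subjective experience; Petros can no longer hear it → meta-diegetic.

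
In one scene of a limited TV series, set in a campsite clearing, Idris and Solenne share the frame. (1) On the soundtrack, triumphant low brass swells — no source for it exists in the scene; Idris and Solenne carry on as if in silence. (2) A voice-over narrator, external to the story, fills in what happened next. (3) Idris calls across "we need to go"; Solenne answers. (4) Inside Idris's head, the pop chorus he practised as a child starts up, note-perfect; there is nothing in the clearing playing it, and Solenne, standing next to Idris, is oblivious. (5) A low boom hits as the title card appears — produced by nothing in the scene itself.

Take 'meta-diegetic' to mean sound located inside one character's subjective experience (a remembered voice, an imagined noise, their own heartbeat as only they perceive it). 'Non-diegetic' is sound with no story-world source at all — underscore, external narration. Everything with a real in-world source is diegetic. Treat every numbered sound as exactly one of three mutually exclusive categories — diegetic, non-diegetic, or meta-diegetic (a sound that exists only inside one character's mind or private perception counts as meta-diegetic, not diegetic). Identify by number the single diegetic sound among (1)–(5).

3

(1) nothing in the clearing produces it and the characters don't hear it — pure soundtrack → non-diegetic.
(2) the narrator exists outside the story world, addressing only the audience → non-diegetic.
(3) is diegetic: spoken by a character present in the story world.
(4) it lives in Idris's subjectivity, not in the clearing → meta-diegetic.
(5) is non-diegetic: it's a sound-design accent with no in-world source; no one in the scene can hear it.
Only (3) is diegetic.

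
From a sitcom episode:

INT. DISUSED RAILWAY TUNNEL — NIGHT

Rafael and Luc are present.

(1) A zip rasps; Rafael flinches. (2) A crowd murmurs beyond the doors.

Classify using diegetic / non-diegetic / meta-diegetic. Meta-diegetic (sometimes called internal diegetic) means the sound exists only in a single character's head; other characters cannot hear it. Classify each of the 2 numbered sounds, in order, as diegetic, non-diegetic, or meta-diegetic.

Sound (1): the sound comes from a zip physically present in the location, so diegetic.
(2) is diegetic: a crowd is part of the location's real environment.

diegetic, diegetic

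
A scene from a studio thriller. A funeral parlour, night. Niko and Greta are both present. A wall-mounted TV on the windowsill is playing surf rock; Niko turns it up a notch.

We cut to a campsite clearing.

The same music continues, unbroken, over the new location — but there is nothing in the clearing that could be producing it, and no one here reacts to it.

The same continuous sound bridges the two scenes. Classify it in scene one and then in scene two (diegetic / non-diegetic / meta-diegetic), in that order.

Scene one: a wall-mounted TV is an on-screen source and Niko reacts to it → diegetic.
Scene two: there is no source in the clearing and no one hears it — it's now underscore → non-diegetic.

diegetic, non-diegetic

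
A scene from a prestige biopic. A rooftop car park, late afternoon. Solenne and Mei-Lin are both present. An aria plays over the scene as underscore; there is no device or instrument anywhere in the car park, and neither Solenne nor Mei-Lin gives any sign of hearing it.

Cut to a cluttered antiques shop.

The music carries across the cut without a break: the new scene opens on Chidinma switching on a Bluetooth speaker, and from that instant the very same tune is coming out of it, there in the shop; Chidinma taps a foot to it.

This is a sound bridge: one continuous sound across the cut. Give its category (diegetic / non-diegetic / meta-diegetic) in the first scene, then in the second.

Scene one: there's no in-world source anywhere and no character hears it — underscore for the audience only → non-diegetic.
Scene two: once Chidinma turns on a Bluetooth speaker, the music has a real source in the story world and Chidinma reacts to it → diegetic.

non-diegetic, diegetic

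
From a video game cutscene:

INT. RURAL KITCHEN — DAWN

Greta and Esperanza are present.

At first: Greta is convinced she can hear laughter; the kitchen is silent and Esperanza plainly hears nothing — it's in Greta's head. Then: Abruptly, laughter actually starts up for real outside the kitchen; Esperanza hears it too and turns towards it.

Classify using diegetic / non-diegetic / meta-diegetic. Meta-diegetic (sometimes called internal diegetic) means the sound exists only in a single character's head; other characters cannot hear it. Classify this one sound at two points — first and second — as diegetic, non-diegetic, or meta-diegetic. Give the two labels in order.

First: only Greta 'hears' it — imagined, in her mind → meta-diegetic.
Second: now there's a real external source and Esperanza hears it too — in the story world → diegetic.

meta-diegetic, diegetic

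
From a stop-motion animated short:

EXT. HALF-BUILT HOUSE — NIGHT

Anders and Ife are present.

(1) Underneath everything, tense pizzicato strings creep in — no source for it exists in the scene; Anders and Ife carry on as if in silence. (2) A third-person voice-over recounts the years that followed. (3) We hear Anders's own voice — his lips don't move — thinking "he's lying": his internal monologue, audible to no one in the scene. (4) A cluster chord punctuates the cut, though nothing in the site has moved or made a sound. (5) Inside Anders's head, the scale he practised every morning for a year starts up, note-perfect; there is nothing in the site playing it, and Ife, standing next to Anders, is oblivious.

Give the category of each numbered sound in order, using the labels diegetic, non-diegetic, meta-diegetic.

(1) score with no on-screen or off-screen source; it exists for the audience alone → non-diegetic.
(2) is non-diegetic: external voice-over — not a character, not heard by anyone in the scene.
Sound (3): it's Anders's unspoken thought, heard only by the audience via his subjectivity, so meta-diegetic.
(4) nothing in the scene produces it; it's an accent added for the audience → non-diegetic.
(5) is meta-diegetic: it lives in Anders's subjectivity, not in the site.

non-diegetic, non-diegetic, meta-diegetic, non-diegetic, meta-diegetic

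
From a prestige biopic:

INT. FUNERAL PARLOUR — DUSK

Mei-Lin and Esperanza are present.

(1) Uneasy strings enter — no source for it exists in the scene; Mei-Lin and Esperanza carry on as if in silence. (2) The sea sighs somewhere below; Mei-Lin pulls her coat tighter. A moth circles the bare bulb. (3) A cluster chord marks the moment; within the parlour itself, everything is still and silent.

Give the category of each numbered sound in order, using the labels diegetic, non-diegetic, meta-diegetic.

non-diegetic, diegetic, non-diegetic

(1) score with no on-screen or off-screen source; it exists for the audience alone → non-diegetic.
Sound (2): the sea is part of the location's real environment, so diegetic.
(3) it's a sound-design accent with no in-world source; no one in the scene can hear it → non-diegetic.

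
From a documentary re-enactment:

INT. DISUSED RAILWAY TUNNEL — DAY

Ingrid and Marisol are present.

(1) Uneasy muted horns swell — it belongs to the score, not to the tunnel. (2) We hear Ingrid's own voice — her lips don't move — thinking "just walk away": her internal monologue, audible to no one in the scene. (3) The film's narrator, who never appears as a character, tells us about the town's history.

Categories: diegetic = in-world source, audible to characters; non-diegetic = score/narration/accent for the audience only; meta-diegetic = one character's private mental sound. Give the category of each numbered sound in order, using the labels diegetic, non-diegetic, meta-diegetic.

(1) score with no on-screen or off-screen source; it exists for the audience alone → non-diegetic.
(2) is meta-diegetic: Ingrid's thought-voice: a private mental sound no other character can hear.
(3) is non-diegetic: external voice-over — not a character, not heard by anyone in the scene.

non-diegetic, meta-diegetic, non-diegetic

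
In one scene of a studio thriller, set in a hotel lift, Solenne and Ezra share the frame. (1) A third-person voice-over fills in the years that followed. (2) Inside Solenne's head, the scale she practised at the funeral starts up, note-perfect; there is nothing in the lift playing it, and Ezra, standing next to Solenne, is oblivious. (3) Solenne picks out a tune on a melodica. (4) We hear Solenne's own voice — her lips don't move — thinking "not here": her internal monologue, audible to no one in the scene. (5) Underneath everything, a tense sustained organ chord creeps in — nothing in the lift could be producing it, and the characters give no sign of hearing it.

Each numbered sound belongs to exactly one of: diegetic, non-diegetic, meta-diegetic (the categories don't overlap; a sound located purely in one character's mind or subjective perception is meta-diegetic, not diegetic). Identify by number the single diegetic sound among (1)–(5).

3

(1) is non-diegetic: external voice-over — not a character, not heard by anyone in the scene.
Sound (2): remembered music, private to Solenne — Ezra is oblivious because it isn't in the room, so meta-diegetic.
(3) Solenne is producing the music live, in the story world → diegetic.
Sound (4): Solenne's thought-voice: a private mental sound no other character can hear, so meta-diegetic.
(5) is non-diegetic: it has no source in the story world and no character can hear it — it's underscore.
Only (3) is diegetic.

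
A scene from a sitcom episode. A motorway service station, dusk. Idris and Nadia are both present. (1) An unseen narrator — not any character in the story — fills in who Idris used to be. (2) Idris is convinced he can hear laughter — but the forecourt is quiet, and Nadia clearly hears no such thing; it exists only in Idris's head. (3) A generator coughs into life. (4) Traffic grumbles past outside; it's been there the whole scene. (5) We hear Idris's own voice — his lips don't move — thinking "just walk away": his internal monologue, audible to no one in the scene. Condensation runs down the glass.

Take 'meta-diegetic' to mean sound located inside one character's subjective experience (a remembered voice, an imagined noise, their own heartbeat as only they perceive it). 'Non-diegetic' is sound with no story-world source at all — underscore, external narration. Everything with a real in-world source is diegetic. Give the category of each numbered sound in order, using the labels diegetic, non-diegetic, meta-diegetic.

(1) is non-diegetic: the narrator exists outside the story world, addressing only the audience.
(2) the sound is imagined by Idris; nothing in the story world is producing it and Nadia can't hear it → meta-diegetic.
(3) is diegetic: a generator is a real object/event in the scene's world.
(4) is diegetic: it's the actual ambient sound of the location.
(5) internal monologue — inside Idris's mind, not spoken into the scene → meta-diegetic.

non-diegetic, meta-diegetic, diegetic, diegetic, meta-diegetic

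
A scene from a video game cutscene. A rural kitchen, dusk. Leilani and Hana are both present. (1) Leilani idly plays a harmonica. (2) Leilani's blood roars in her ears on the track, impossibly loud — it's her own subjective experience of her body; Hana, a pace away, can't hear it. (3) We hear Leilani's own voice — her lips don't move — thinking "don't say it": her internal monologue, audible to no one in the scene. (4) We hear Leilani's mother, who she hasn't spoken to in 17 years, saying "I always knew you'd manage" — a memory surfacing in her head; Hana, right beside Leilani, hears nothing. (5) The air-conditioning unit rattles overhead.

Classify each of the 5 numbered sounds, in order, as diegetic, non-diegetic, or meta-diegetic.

(1) Leilani is producing the music live, in the story world → diegetic.
Sound (2): it's Leilani's internal bodily sensation rendered as sound; only Leilani 'hears' it, so meta-diegetic.
Sound (3): Leilani's thought-voice: a private mental sound no other character can hear, so meta-diegetic.
Sound (4): the voice is a memory playing only inside Leilani's mind; Hana can't hear it, so meta-diegetic.
Sound (5): it's the actual ambient sound of the location, so diegetic.

diegetic, meta-diegetic, meta-diegetic, meta-diegetic, diegetic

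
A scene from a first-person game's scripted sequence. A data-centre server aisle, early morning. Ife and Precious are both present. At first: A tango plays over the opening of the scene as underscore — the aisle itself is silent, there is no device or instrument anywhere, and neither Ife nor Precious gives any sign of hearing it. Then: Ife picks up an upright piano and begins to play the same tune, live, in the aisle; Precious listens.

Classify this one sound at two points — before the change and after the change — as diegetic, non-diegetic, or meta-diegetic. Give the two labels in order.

non-diegetic, diegetic

Before the change: no in-world source exists and no character can hear it — underscore → non-diegetic.
After the change: an upright piano is now a real source in the story world and the characters hear it → diegetic.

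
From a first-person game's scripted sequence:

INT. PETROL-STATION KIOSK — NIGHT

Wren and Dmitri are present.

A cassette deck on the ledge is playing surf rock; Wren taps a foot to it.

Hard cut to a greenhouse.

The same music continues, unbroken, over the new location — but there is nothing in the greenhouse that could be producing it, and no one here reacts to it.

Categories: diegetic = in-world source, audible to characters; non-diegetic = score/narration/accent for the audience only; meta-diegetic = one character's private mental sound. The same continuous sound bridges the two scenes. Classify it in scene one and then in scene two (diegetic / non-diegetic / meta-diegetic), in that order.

diegetic, non-diegetic

Scene one: a cassette deck is an on-screen source and Wren reacts to it → diegetic.
Scene two: there is no source in the greenhouse and no one hears it — it's now underscore → non-diegetic.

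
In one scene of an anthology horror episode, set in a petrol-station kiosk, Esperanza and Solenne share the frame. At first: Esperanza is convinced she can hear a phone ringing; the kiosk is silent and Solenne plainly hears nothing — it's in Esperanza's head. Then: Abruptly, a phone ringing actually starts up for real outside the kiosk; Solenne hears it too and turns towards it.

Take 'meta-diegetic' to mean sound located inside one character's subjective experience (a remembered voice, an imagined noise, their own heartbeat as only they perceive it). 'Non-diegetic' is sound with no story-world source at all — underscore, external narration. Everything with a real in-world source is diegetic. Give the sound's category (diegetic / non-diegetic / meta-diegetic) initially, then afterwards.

meta-diegetic, diegetic

Initially: only Esperanza 'hears' it — imagined, in her mind → meta-diegetic.
Afterwards: now there's a real external source and Solenne hears it too — in the story world → diegetic.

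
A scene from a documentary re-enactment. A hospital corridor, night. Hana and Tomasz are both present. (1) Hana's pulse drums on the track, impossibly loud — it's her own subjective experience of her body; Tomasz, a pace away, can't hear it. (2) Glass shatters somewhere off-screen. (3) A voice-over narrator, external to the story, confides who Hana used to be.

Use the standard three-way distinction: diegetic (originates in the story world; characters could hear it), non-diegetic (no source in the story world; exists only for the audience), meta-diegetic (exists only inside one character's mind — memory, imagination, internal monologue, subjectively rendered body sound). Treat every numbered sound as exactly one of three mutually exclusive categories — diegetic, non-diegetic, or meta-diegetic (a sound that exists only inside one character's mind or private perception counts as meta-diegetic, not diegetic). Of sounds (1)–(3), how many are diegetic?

1

(1) point-of-audition from inside Hana's body; not a sound in the room → meta-diegetic.
Sound (2): the sound comes from glass physically present in the location, so diegetic.
(3) is non-diegetic: the narrator exists outside the story world, addressing only the audience.
So 1 of the 3 is diegetic: (2).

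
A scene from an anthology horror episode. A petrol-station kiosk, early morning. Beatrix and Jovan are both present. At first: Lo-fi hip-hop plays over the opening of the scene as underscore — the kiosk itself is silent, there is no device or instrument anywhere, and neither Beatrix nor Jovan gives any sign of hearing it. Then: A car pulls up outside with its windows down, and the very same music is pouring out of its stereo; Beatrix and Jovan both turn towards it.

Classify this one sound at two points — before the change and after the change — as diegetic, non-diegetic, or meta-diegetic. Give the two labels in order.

non-diegetic, diegetic

Before the change: no in-world source exists and no character can hear it — underscore → non-diegetic.
After the change: the car stereo is now a real source in the story world and the characters hear it → diegetic.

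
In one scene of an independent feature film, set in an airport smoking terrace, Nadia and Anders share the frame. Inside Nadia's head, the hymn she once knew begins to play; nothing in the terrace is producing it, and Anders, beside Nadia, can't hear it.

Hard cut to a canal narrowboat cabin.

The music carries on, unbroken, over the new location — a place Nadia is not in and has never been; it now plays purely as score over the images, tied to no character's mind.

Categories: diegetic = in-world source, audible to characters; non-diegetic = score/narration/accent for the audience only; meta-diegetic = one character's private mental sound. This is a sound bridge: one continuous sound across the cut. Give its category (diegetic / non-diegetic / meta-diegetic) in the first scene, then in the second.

Scene one: the music exists only inside Nadia's mind; Anders can't hear it → meta-diegetic.
Scene two: it's detached from Nadia entirely and plays over unrelated images with no in-world source — conventional underscore → non-diegetic.

meta-diegetic, non-diegetic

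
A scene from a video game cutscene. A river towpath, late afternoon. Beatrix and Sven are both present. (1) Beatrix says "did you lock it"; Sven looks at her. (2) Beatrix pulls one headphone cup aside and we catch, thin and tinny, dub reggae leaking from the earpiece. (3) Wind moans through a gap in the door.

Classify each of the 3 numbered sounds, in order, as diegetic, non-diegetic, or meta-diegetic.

diegetic, diegetic, diegetic

Sound (1): Beatrix is a character speaking aloud in the scene, so diegetic.
(2) the earpiece is a real device on Beatrix's head — source music → diegetic.
(3) it's the actual ambient sound of the location → diegetic.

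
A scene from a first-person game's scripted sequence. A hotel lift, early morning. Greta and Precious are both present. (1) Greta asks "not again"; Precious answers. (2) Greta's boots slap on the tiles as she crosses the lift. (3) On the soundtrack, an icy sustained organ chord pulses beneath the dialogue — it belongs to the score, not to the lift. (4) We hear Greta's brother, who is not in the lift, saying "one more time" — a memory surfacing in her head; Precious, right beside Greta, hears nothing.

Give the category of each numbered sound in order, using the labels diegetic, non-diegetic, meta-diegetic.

Sound (1): on-screen dialogue — Greta speaks and Precious is there to hear, so diegetic.
Sound (2): it's the physical sound of Greta moving in the space, so diegetic.
(3) nothing in the lift produces it and the characters don't hear it — pure soundtrack → non-diegetic.
(4) the voice is a memory playing only inside Greta's mind; Precious can't hear it → meta-diegetic.

diegetic, diegetic, non-diegetic, meta-diegetic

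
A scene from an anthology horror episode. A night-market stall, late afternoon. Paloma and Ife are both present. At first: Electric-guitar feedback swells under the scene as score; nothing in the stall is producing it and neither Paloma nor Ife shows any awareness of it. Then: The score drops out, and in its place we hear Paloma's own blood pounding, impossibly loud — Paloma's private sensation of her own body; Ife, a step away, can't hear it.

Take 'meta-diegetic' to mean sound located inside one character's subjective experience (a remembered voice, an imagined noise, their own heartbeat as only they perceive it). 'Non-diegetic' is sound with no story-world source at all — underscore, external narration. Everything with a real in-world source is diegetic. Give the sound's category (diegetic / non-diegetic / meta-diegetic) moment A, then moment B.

Moment A: underscore with no in-world source, inaudible to the characters → non-diegetic.
Moment B: the body sound is Paloma's subjective perception alone — Ife can't hear it → meta-diegetic.

non-diegetic, meta-diegetic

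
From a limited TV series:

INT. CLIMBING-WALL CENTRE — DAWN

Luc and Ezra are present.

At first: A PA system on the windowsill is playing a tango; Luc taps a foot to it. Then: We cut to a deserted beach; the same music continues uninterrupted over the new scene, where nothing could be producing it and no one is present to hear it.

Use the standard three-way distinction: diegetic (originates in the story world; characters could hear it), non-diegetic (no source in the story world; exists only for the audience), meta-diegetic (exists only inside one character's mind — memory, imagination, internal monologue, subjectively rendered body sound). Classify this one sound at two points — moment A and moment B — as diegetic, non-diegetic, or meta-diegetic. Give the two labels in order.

diegetic, non-diegetic

Moment A: a PA system is a real in-scene source and Luc reacts to it → diegetic.
Moment B: there is no longer any in-world source and no one can hear it — it has become underscore → non-diegetic.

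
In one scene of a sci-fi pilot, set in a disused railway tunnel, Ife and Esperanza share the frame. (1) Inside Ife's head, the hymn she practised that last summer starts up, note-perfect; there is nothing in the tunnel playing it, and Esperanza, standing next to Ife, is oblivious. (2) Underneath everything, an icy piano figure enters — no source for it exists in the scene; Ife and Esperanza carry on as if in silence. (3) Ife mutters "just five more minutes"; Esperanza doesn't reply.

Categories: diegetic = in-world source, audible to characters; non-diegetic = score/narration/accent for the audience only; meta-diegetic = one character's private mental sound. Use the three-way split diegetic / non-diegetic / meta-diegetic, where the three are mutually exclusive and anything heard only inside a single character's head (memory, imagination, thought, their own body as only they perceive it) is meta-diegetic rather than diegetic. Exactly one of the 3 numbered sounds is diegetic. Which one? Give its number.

Sound (1): remembered music, private to Ife — Esperanza is oblivious because it isn't in the room, so meta-diegetic.
(2) is non-diegetic: it has no source in the story world and no character can hear it — it's underscore.
Sound (3): spoken by a character present in the story world, so diegetic.
Only (3) is diegetic.

3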